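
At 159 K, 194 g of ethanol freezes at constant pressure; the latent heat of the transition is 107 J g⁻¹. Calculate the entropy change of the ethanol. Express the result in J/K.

ΔS = -131 J/K

Heat released by the substance: Q = −mL = −194 × 107 = −20758 J.
At constant T, ΔS = Q_rev/T = −20758 / 159 = -131 J/K.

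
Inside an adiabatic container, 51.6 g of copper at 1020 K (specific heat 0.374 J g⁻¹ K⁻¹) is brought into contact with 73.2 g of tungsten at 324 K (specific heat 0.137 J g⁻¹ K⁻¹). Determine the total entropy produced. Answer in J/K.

ΔS_total = 3.71 J/K

Energy balance: T_f = (m₁c₁T₁ + m₂c₂T₂)/(m₁c₁ + m₂c₂) = 782 K.
ΔS₁ = m₁c₁ ln(T_f/T₁) = 19.2984 × ln(782/1020) = -5.128 J/K.
ΔS₂ = m₂c₂ ln(T_f/T₂) = 10.0284 × ln(782/324) = 8.836 J/K.
ΔS_total = -5.128 + 8.836 = 3.71 J/K.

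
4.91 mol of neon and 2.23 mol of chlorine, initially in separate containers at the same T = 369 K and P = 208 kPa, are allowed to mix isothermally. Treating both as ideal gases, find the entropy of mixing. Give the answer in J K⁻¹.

ΔS_mix = 36.9 J/K

Mole fractions: x_A = 4.91/7.14 = 0.688, x_B = 0.312.
ΔS_mix = −R(n_A ln x_A + n_B ln x_B) = −8.314 × (4.91 ln 0.688 + 2.23 ln 0.312) = 36.9 J/K.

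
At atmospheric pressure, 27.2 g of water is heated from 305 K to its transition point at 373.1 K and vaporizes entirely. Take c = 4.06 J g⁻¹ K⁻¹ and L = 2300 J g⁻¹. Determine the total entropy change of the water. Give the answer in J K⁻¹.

Warming step: ΔS₁ = m c ln(T_tr/T_i) = 27.2 × 4.06 × ln(373.1/305) = 22.26 J/K.
Phase change: ΔS₂ = +mL/T_tr = 27.2 × 2300 / 373.1 = 167.7 J/K.
ΔS_total = (22.26) + (167.7) = 190 J/K.

ΔS = 190 J/K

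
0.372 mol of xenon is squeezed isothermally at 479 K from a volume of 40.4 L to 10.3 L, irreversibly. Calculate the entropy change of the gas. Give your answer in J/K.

Entropy is a state function, so ΔS_gas depends only on the end states.
For an isothermal ideal gas ΔS_gas = nR ln(V₂/V₁) = 0.372 × 8.314 × ln(10.3/40.4) = -4.23 J/K.

ΔS_gas = -4.23 J/K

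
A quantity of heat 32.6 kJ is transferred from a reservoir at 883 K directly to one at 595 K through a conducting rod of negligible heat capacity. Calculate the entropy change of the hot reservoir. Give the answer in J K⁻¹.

The hot reservoir loses heat Q, so ΔS_hot = −Q/T_H = −32600/883 = -36.9 J/K.

ΔS_hot = -36.9 J/K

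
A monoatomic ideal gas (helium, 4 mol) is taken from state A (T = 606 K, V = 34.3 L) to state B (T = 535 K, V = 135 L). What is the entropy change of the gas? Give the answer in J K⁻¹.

Entropy is a state function: ΔS = nC_V ln(T₂/T₁) + nR ln(V₂/V₁), with C_V = 3R/2 = 12.47 J mol⁻¹ K⁻¹ for a monoatomic ideal gas.
ΔS = 4 × [12.47 × ln(535/606) + 8.314 × ln(135/34.3)] = 39.3 J/K.

ΔS = 39.3 J/K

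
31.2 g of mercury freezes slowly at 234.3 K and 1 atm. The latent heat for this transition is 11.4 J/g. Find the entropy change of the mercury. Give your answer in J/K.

Heat released by the substance: Q = −mL = −31.2 × 11.4 = −355.68 J.
At constant T, ΔS = Q_rev/T = −355.68 / 234.3 = -1.52 J/K.

ΔS = -1.52 J/K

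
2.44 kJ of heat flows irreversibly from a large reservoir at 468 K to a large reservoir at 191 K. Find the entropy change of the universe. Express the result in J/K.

ΔS_hot = −Q/T_H = −2440/468 = -5.214 J/K and ΔS_cold = +Q/T_C = 2440/191 = 12.77 J/K.
ΔS_total = -5.214 + 12.77 = 7.56 J/K, positive as the second law requires.

ΔS_total = 7.56 J/K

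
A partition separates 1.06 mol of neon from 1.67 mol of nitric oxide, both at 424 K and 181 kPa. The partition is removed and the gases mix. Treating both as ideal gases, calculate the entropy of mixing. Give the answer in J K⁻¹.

Mole fractions: x_A = 1.06/2.73 = 0.388, x_B = 0.612.
ΔS_mix = −R(n_A ln x_A + n_B ln x_B) = −8.314 × (1.06 ln 0.388 + 1.67 ln 0.612) = 15.2 J/K.

ΔS_mix = 15.2 J/K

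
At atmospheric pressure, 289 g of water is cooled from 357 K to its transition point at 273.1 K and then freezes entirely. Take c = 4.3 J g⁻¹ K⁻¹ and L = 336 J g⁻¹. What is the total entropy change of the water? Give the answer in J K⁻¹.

Cooling step: ΔS₁ = m c ln(T_tr/T_i) = 289 × 4.3 × ln(273.1/357) = -332.9 J/K.
Phase change: ΔS₂ = −mL/T_tr = −289 × 336 / 273.1 = -355.6 J/K.
ΔS_total = (-332.9) + (-355.6) = -688 J/K.

ΔS = -688 J/K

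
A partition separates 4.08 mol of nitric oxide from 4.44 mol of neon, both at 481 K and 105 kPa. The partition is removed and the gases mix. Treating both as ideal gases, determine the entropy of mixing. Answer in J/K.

Mole fractions: x_A = 4.08/8.52 = 0.479, x_B = 0.521.
ΔS_mix = −R(n_A ln x_A + n_B ln x_B) = −8.314 × (4.08 ln 0.479 + 4.44 ln 0.521) = 49 J/K.

ΔS_mix = 49 J/K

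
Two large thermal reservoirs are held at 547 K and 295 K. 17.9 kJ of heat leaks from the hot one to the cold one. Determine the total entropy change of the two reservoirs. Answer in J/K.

ΔS_total = 28 J/K

ΔS_hot = −Q/T_H = −17900/547 = -32.72 J/K and ΔS_cold = +Q/T_C = 17900/295 = 60.68 J/K.
ΔS_total = -32.72 + 60.68 = 28 J/K, positive as the second law requires.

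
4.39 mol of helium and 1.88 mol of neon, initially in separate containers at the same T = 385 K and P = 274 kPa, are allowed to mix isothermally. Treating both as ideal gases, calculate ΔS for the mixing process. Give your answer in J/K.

Mole fractions: x_A = 4.39/6.27 = 0.7, x_B = 0.3.
ΔS_mix = −R(n_A ln x_A + n_B ln x_B) = −8.314 × (4.39 ln 0.7 + 1.88 ln 0.3) = 31.8 J/K.

ΔS_mix = 31.8 J/K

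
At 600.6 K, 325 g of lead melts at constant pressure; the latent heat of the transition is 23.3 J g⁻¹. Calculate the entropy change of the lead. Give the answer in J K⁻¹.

Heat absorbed by the substance: Q = mL = 325 × 23.3 = 7572.5 J.
At constant T, ΔS = Q_rev/T = 7572.5 / 600.6 = 12.6 J/K.

ΔS = 12.6 J/K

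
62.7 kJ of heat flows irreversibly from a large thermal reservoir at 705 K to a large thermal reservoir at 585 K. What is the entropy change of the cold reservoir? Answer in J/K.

The cold reservoir gains heat Q, so ΔS_cold = +Q/T_C = 62700/585 = 107 J/K.

ΔS_cold = 107 J/K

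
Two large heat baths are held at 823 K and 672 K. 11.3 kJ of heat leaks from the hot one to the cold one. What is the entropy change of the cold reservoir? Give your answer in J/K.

ΔS_cold = 16.8 J/K

The cold reservoir gains heat Q, so ΔS_cold = +Q/T_C = 11300/672 = 16.8 J/K.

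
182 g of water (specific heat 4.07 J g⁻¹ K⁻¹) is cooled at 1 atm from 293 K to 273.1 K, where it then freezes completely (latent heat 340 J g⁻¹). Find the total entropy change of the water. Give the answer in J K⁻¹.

ΔS = -279 J/K

Cooling step: ΔS₁ = m c ln(T_tr/T_i) = 182 × 4.07 × ln(273.1/293) = -52.1 J/K.
Phase change: ΔS₂ = −mL/T_tr = −182 × 340 / 273.1 = -226.6 J/K.
ΔS_total = (-52.1) + (-226.6) = -279 J/K.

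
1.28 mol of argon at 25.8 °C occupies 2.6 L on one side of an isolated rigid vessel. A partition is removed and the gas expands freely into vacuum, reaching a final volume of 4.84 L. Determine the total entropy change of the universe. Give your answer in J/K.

No heat is exchanged and no work is done, so the ideal-gas temperature stays constant.
Entropy is a state function; using a reversible isothermal path, ΔS_gas = nR ln(V₂/V₁) = 1.28 × 8.314 × ln(4.84/2.6) = 6.61 J/K.
The insulated surroundings exchange no heat, so ΔS_surr = 0 and ΔS_universe = ΔS_gas.

ΔS_universe = 6.61 J/K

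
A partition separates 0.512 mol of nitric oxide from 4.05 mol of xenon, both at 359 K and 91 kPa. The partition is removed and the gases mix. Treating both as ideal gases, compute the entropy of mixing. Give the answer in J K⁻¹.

ΔS_mix = 13.3 J/K

Mole fractions: x_A = 0.512/4.56 = 0.112, x_B = 0.888.
ΔS_mix = −R(n_A ln x_A + n_B ln x_B) = −8.314 × (0.512 ln 0.112 + 4.05 ln 0.888) = 13.3 J/K.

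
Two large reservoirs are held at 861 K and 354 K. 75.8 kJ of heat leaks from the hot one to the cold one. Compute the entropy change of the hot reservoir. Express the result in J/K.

The hot reservoir loses heat Q, so ΔS_hot = −Q/T_H = −75800/861 = -88 J/K.

ΔS_hot = -88 J/K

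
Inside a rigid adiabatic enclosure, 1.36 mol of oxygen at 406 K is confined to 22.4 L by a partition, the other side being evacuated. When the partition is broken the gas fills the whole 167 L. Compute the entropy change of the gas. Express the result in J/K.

ΔS_gas = 22.7 J/K

For an ideal gas in free expansion Q = 0 and W = 0, so T is unchanged.
Entropy is a state function; using a reversible isothermal path, ΔS_gas = nR ln(V₂/V₁) = 1.36 × 8.314 × ln(167/22.4) = 22.7 J/K.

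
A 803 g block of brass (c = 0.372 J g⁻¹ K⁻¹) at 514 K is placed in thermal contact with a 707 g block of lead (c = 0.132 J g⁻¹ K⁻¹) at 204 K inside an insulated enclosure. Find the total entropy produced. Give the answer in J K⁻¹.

ΔS_total = 25.5 J/K

Energy balance: T_f = (m₁c₁T₁ + m₂c₂T₂)/(m₁c₁ + m₂c₂) = 440.21 K.
ΔS₁ = m₁c₁ ln(T_f/T₁) = 298.716 × ln(440.21/514) = -46.3 J/K.
ΔS₂ = m₂c₂ ln(T_f/T₂) = 93.324 × ln(440.21/204) = 71.78 J/K.
ΔS_total = -46.3 + 71.78 = 25.5 J/K.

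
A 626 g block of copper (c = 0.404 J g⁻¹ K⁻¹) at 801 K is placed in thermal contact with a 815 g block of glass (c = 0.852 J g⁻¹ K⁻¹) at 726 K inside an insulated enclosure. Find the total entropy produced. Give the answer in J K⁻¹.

Energy balance: T_f = (m₁c₁T₁ + m₂c₂T₂)/(m₁c₁ + m₂c₂) = 746.02 K.
ΔS₁ = m₁c₁ ln(T_f/T₁) = 252.904 × ln(746.02/801) = -17.9825 J/K.
ΔS₂ = m₂c₂ ln(T_f/T₂) = 694.38 × ln(746.02/726) = 18.8919 J/K.
ΔS_total = -17.9825 + 18.8919 = 0.909 J/K.

ΔS_total = 0.909 J/K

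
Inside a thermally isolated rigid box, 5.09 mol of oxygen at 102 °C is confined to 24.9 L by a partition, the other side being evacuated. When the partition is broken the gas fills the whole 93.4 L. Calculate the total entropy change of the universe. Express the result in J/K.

No heat is exchanged and no work is done, so the ideal-gas temperature stays constant.
Entropy is a state function; using a reversible isothermal path, ΔS_gas = nR ln(V₂/V₁) = 5.09 × 8.314 × ln(93.4/24.9) = 55.9 J/K.
The insulated surroundings exchange no heat, so ΔS_surr = 0 and ΔS_universe = ΔS_gas.

ΔS_universe = 55.9 J/K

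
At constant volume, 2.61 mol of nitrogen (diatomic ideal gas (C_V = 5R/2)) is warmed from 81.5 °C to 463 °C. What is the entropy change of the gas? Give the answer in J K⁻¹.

In kelvin: T₁ = 354.65 K, T₂ = 736.15 K. At constant volume, ΔS = nC_V ln(T₂/T₁) with C_V = 5R/2 = 20.79 J mol⁻¹ K⁻¹.
ΔS = 2.61 × 20.79 × ln(736.15/354.65) = 39.6 J/K.

ΔS = 39.6 J/K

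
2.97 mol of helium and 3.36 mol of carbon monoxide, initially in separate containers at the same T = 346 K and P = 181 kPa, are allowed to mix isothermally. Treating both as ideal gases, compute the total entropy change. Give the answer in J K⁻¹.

Mole fractions: x_A = 2.97/6.33 = 0.469, x_B = 0.531.
ΔS_mix = −R(n_A ln x_A + n_B ln x_B) = −8.314 × (2.97 ln 0.469 + 3.36 ln 0.531) = 36.4 J/K.

ΔS_mix = 36.4 J/K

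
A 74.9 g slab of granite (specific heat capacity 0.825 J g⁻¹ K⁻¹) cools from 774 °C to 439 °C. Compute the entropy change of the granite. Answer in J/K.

ΔS = -23.8 J/K

In kelvin: T₁ = 1047.15 K, T₂ = 712.15 K. ΔS = ∫dQ_rev/T = m c ln(T₂/T₁) = 74.9 × 0.825 × ln(712.15/1047.15) = -23.8 J/K.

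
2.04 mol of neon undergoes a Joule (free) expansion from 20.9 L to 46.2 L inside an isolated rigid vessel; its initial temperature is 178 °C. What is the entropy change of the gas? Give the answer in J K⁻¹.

ΔS_gas = 13.5 J/K

For an ideal gas in free expansion Q = 0 and W = 0, so T is unchanged.
Entropy is a state function; using a reversible isothermal path, ΔS_gas = nR ln(V₂/V₁) = 2.04 × 8.314 × ln(46.2/20.9) = 13.5 J/K.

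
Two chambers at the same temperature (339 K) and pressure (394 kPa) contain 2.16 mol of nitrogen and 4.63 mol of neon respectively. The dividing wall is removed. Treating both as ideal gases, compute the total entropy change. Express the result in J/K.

ΔS_mix = 35.3 J/K

Mole fractions: x_A = 2.16/6.79 = 0.318, x_B = 0.682.
ΔS_mix = −R(n_A ln x_A + n_B ln x_B) = −8.314 × (2.16 ln 0.318 + 4.63 ln 0.682) = 35.3 J/K.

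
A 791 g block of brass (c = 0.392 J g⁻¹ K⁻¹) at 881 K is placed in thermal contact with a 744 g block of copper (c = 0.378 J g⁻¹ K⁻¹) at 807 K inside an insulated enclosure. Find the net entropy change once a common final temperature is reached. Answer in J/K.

ΔS_total = 0.567 J/K

Energy balance: T_f = (m₁c₁T₁ + m₂c₂T₂)/(m₁c₁ + m₂c₂) = 845.8 K.
ΔS₁ = m₁c₁ ln(T_f/T₁) = 310.072 × ln(845.8/881) = -12.641 J/K.
ΔS₂ = m₂c₂ ln(T_f/T₂) = 281.232 × ln(845.8/807) = 13.208 J/K.
ΔS_total = -12.641 + 13.208 = 0.567 J/K.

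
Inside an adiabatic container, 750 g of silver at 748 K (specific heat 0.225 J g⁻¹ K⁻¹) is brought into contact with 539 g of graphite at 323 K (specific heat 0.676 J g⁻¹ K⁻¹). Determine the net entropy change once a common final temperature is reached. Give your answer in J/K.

ΔS_total = 43.9 J/K

Energy balance: T_f = (m₁c₁T₁ + m₂c₂T₂)/(m₁c₁ + m₂c₂) = 457.53 K.
ΔS₁ = m₁c₁ ln(T_f/T₁) = 168.75 × ln(457.53/748) = -82.952 J/K.
ΔS₂ = m₂c₂ ln(T_f/T₂) = 364.364 × ln(457.53/323) = 126.87 J/K.
ΔS_total = -82.952 + 126.87 = 43.9 J/K.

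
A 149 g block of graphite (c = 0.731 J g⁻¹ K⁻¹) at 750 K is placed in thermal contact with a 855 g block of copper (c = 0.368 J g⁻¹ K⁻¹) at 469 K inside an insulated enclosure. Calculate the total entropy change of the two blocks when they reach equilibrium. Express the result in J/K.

Energy balance: T_f = (m₁c₁T₁ + m₂c₂T₂)/(m₁c₁ + m₂c₂) = 541.26 K.
ΔS₁ = m₁c₁ ln(T_f/T₁) = 108.919 × ln(541.26/750) = -35.53 J/K.
ΔS₂ = m₂c₂ ln(T_f/T₂) = 314.64 × ln(541.26/469) = 45.09 J/K.
ΔS_total = -35.53 + 45.09 = 9.56 J/K.

ΔS_total = 9.56 J/K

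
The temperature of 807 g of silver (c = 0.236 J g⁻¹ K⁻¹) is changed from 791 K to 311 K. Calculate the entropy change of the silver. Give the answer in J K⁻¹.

ΔS = ∫dQ_rev/T = m c ln(T₂/T₁) = 807 × 0.236 × ln(311/791) = -178 J/K.

ΔS = -178 J/K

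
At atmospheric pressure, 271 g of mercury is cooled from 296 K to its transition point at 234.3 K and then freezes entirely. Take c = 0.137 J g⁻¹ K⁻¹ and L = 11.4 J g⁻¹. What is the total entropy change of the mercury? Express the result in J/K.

Cooling step: ΔS₁ = m c ln(T_tr/T_i) = 271 × 0.137 × ln(234.3/296) = -8.679 J/K.
Phase change: ΔS₂ = −mL/T_tr = −271 × 11.4 / 234.3 = -13.19 J/K.
ΔS_total = (-8.679) + (-13.19) = -21.9 J/K.

ΔS = -21.9 J/K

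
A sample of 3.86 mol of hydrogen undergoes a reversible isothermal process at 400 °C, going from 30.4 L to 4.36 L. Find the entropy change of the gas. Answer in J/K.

ΔS_gas = -62.3 J/K

For an isothermal ideal gas ΔS_gas = nR ln(V₂/V₁) = 3.86 × 8.314 × ln(4.36/30.4) = -62.3 J/K.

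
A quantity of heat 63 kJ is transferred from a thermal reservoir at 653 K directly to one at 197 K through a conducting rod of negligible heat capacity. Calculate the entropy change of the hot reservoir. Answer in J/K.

The hot reservoir loses heat Q, so ΔS_hot = −Q/T_H = −63000/653 = -96.5 J/K.

ΔS_hot = -96.5 J/K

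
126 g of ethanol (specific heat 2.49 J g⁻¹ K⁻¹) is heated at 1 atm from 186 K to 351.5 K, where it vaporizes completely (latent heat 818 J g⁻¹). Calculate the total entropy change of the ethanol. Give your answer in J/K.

ΔS = 493 J/K

Warming step: ΔS₁ = m c ln(T_tr/T_i) = 126 × 2.49 × ln(351.5/186) = 199.7 J/K.
Phase change: ΔS₂ = +mL/T_tr = 126 × 818 / 351.5 = 293.2 J/K.
ΔS_total = (199.7) + (293.2) = 493 J/K.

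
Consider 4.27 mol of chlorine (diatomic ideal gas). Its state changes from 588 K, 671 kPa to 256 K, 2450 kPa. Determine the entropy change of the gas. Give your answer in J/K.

ΔS = nC_p ln(T₂/T₁) − nR ln(P₂/P₁), with C_p = 7R/2 = 29.1 J mol⁻¹ K⁻¹ for a diatomic ideal gas.
ΔS = 4.27 × [29.1 × ln(256/588) − 8.314 × ln(2450/671)] = -149 J/K.

ΔS = -149 J/K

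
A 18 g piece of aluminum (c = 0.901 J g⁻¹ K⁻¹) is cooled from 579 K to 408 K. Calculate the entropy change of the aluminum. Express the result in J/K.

ΔS = -5.68 J/K

ΔS = ∫dQ_rev/T = m c ln(T₂/T₁) = 18 × 0.901 × ln(408/579) = -5.68 J/K.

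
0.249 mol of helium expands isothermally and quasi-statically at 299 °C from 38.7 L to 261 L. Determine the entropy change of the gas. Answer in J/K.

For an isothermal ideal gas ΔS_gas = nR ln(V₂/V₁) = 0.249 × 8.314 × ln(261/38.7) = 3.95 J/K.

ΔS_gas = 3.95 J/K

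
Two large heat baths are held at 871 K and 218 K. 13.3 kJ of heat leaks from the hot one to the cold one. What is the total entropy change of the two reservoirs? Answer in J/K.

ΔS_total = 45.7 J/K

ΔS_hot = −Q/T_H = −13300/871 = -15.27 J/K and ΔS_cold = +Q/T_C = 13300/218 = 61.01 J/K.
ΔS_total = -15.27 + 61.01 = 45.7 J/K, positive as the second law requires.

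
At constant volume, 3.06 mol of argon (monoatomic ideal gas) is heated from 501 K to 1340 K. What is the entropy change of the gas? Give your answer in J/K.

ΔS = 37.5 J/K

At constant volume, ΔS = nC_V ln(T₂/T₁) with C_V = 3R/2 = 12.47 J mol⁻¹ K⁻¹.
ΔS = 3.06 × 12.47 × ln(1340/501) = 37.5 J/K.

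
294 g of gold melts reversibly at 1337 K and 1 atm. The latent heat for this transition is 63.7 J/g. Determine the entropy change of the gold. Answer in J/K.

Heat absorbed by the substance: Q = mL = 294 × 63.7 = 18727.8 J.
At constant T, ΔS = Q_rev/T = 18727.8 / 1337 = 14 J/K.

ΔS = 14 J/K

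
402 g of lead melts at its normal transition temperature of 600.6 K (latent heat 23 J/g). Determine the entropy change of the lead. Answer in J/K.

ΔS = 15.4 J/K

Heat absorbed by the substance: Q = mL = 402 × 23 = 9246 J.
At constant T, ΔS = Q_rev/T = 9246 / 600.6 = 15.4 J/K.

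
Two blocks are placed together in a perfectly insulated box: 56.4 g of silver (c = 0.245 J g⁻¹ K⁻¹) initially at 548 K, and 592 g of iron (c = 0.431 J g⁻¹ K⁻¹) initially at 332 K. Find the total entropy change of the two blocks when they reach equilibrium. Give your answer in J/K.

ΔS_total = 1.92 J/K

Energy balance: T_f = (m₁c₁T₁ + m₂c₂T₂)/(m₁c₁ + m₂c₂) = 343.1 K.
ΔS₁ = m₁c₁ ln(T_f/T₁) = 13.818 × ln(343.1/548) = -6.47 J/K.
ΔS₂ = m₂c₂ ln(T_f/T₂) = 255.152 × ln(343.1/332) = 8.389 J/K.
ΔS_total = -6.47 + 8.389 = 1.92 J/K.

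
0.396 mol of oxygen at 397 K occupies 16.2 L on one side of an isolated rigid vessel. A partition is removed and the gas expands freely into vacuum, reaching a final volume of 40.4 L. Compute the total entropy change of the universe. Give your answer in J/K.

For an ideal gas in free expansion Q = 0 and W = 0, so T is unchanged.
Entropy is a state function; using a reversible isothermal path, ΔS_gas = nR ln(V₂/V₁) = 0.396 × 8.314 × ln(40.4/16.2) = 3.01 J/K.
The insulated surroundings exchange no heat, so ΔS_surr = 0 and ΔS_universe = ΔS_gas.

ΔS_universe = 3.01 J/K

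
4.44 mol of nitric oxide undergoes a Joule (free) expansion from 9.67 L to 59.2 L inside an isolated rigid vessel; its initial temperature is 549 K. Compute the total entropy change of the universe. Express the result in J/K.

ΔS_universe = 66.9 J/K

For an ideal gas in free expansion Q = 0 and W = 0, so T is unchanged.
Entropy is a state function; using a reversible isothermal path, ΔS_gas = nR ln(V₂/V₁) = 4.44 × 8.314 × ln(59.2/9.67) = 66.9 J/K.
The insulated surroundings exchange no heat, so ΔS_surr = 0 and ΔS_universe = ΔS_gas.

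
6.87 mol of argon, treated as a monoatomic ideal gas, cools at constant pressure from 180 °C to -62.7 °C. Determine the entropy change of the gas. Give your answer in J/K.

ΔS = -110 J/K

In kelvin: T₁ = 453.15 K, T₂ = 210.45 K. At constant pressure, ΔS = nC_p ln(T₂/T₁) with C_p = 5R/2 = 20.79 J mol⁻¹ K⁻¹.
ΔS = 6.87 × 20.79 × ln(210.45/453.15) = -110 J/K.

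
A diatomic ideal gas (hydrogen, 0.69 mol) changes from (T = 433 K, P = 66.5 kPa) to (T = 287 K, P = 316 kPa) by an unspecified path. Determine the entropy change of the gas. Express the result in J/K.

ΔS = -17.2 J/K

ΔS = nC_p ln(T₂/T₁) − nR ln(P₂/P₁), with C_p = 7R/2 = 29.1 J mol⁻¹ K⁻¹ for a diatomic ideal gas.
ΔS = 0.69 × [29.1 × ln(287/433) − 8.314 × ln(316/66.5)] = -17.2 J/K.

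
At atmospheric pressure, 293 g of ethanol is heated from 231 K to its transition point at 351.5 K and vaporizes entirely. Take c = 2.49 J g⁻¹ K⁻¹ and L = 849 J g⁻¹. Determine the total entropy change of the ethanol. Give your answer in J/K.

Warming step: ΔS₁ = m c ln(T_tr/T_i) = 293 × 2.49 × ln(351.5/231) = 306.3 J/K.
Phase change: ΔS₂ = +mL/T_tr = 293 × 849 / 351.5 = 707.7 J/K.
ΔS_total = (306.3) + (707.7) = 1010 J/K.

ΔS = 1010 J/K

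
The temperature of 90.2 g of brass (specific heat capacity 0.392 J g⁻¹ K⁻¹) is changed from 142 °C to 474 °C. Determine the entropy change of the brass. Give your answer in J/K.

ΔS = 20.8 J/K

In kelvin: T₁ = 415.15 K, T₂ = 747.15 K. ΔS = ∫dQ_rev/T = m c ln(T₂/T₁) = 90.2 × 0.392 × ln(747.15/415.15) = 20.8 J/K.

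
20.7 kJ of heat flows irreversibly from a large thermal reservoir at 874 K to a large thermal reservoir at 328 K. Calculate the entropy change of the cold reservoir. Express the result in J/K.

ΔS_cold = 63.1 J/K

The cold reservoir gains heat Q, so ΔS_cold = +Q/T_C = 20700/328 = 63.1 J/K.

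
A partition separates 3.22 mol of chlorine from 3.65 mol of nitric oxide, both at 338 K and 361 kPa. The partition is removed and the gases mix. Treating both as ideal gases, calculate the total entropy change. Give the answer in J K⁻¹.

ΔS_mix = 39.5 J/K

Mole fractions: x_A = 3.22/6.87 = 0.469, x_B = 0.531.
ΔS_mix = −R(n_A ln x_A + n_B ln x_B) = −8.314 × (3.22 ln 0.469 + 3.65 ln 0.531) = 39.5 J/K.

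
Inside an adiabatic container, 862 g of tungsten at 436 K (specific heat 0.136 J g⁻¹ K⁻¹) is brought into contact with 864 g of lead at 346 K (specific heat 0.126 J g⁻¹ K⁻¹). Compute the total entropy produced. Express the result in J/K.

Energy balance: T_f = (m₁c₁T₁ + m₂c₂T₂)/(m₁c₁ + m₂c₂) = 392.67 K.
ΔS₁ = m₁c₁ ln(T_f/T₁) = 117.232 × ln(392.67/436) = -12.27 J/K.
ΔS₂ = m₂c₂ ln(T_f/T₂) = 108.864 × ln(392.67/346) = 13.77 J/K.
ΔS_total = -12.27 + 13.77 = 1.5 J/K.

ΔS_total = 1.5 J/K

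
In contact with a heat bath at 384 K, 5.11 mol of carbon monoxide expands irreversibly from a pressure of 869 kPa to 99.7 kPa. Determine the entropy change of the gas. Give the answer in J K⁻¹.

Entropy is a state function, so ΔS_gas depends only on the end states.
For an isothermal ideal gas ΔS_gas = nR ln(P₁/P₂) = 5.11 × 8.314 × ln(869/99.7) = 92 J/K.

ΔS_gas = 92 J/K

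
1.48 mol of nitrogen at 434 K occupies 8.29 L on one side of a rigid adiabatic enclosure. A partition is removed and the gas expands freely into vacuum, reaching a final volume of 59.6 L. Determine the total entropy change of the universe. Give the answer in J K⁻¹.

ΔS_universe = 24.3 J/K

No heat is exchanged and no work is done, so the ideal-gas temperature stays constant.
Entropy is a state function; using a reversible isothermal path, ΔS_gas = nR ln(V₂/V₁) = 1.48 × 8.314 × ln(59.6/8.29) = 24.3 J/K.
The insulated surroundings exchange no heat, so ΔS_surr = 0 and ΔS_universe = ΔS_gas.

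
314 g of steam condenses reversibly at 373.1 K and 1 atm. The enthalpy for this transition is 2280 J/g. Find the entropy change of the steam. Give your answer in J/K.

Heat released by the substance: Q = −mL = −314 × 2280 = −715920 J.
At constant T, ΔS = Q_rev/T = −715920 / 373.1 = -1920 J/K.

ΔS = -1920 J/K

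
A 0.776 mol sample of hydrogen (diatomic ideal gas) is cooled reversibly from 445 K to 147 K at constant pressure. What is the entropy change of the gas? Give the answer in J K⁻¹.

ΔS = -25 J/K

At constant pressure, ΔS = nC_p ln(T₂/T₁) with C_p = 7R/2 = 29.1 J mol⁻¹ K⁻¹.
ΔS = 0.776 × 29.1 × ln(147/445) = -25 J/K.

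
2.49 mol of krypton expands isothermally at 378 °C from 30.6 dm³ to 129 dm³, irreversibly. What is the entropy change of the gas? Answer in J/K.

ΔS_gas = 29.8 J/K

Entropy is a state function, so ΔS_gas depends only on the end states.
For an isothermal ideal gas ΔS_gas = nR ln(V₂/V₁) = 2.49 × 8.314 × ln(129/30.6) = 29.8 J/K.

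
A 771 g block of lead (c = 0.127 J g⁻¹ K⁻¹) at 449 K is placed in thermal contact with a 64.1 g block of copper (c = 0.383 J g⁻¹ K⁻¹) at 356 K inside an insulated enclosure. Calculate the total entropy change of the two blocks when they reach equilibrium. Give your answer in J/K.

Energy balance: T_f = (m₁c₁T₁ + m₂c₂T₂)/(m₁c₁ + m₂c₂) = 430.36 K.
ΔS₁ = m₁c₁ ln(T_f/T₁) = 97.917 × ln(430.36/449) = -4.1525 J/K.
ΔS₂ = m₂c₂ ln(T_f/T₂) = 24.5503 × ln(430.36/356) = 4.6568 J/K.
ΔS_total = -4.1525 + 4.6568 = 0.504 J/K.

ΔS_total = 0.504 J/K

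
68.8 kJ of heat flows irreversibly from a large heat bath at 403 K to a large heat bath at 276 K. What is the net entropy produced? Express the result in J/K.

ΔS_hot = −Q/T_H = −68800/403 = -170.7 J/K and ΔS_cold = +Q/T_C = 68800/276 = 249.3 J/K.
ΔS_total = -170.7 + 249.3 = 78.6 J/K, positive as the second law requires.

ΔS_total = 78.6 J/K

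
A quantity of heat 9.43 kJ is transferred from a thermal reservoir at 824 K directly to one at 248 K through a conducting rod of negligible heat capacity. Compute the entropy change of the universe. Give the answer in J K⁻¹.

ΔS_hot = −Q/T_H = −9430/824 = -11.44 J/K and ΔS_cold = +Q/T_C = 9430/248 = 38.02 J/K.
ΔS_total = -11.44 + 38.02 = 26.6 J/K, positive as the second law requires.

ΔS_total = 26.6 J/K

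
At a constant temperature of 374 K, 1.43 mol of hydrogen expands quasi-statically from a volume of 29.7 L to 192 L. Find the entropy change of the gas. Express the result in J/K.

For an isothermal ideal gas ΔS_gas = nR ln(V₂/V₁) = 1.43 × 8.314 × ln(192/29.7) = 22.2 J/K.

ΔS_gas = 22.2 J/K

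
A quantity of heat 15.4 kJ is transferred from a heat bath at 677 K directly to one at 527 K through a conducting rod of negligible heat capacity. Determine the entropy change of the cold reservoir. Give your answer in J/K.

ΔS_cold = 29.2 J/K

The cold reservoir gains heat Q, so ΔS_cold = +Q/T_C = 15400/527 = 29.2 J/K.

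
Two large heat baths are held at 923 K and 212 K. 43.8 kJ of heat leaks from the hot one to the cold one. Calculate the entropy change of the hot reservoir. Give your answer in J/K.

ΔS_hot = -47.5 J/K

The hot reservoir loses heat Q, so ΔS_hot = −Q/T_H = −43800/923 = -47.5 J/K.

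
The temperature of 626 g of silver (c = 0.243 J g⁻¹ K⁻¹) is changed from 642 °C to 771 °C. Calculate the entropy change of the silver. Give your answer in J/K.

In kelvin: T₁ = 915.15 K, T₂ = 1044.15 K. ΔS = ∫dQ_rev/T = m c ln(T₂/T₁) = 626 × 0.243 × ln(1044.15/915.15) = 20.1 J/K.

ΔS = 20.1 J/K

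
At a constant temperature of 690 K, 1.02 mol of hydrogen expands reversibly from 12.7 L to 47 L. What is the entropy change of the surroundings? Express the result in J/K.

ΔS_surr = -11.1 J/K

For an isothermal ideal gas ΔS_gas = nR ln(V₂/V₁) = 1.02 × 8.314 × ln(47/12.7) = 11.1 J/K.
The process is reversible, so ΔS_surr = −ΔS_gas = -11.1 J/K and ΔS_universe = 0.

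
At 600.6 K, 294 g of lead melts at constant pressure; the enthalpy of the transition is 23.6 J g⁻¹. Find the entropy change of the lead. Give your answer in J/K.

Heat absorbed by the substance: Q = mL = 294 × 23.6 = 6938.4 J.
At constant T, ΔS = Q_rev/T = 6938.4 / 600.6 = 11.6 J/K.

ΔS = 11.6 J/K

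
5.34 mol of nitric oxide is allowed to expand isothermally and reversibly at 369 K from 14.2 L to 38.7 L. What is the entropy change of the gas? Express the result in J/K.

ΔS_gas = 44.5 J/K

For an isothermal ideal gas ΔS_gas = nR ln(V₂/V₁) = 5.34 × 8.314 × ln(38.7/14.2) = 44.5 J/K.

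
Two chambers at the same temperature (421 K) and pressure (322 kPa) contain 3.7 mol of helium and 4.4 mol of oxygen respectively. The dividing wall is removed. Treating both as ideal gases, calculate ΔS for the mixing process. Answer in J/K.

ΔS_mix = 46.4 J/K

Mole fractions: x_A = 3.7/8.1 = 0.457, x_B = 0.543.
ΔS_mix = −R(n_A ln x_A + n_B ln x_B) = −8.314 × (3.7 ln 0.457 + 4.4 ln 0.543) = 46.4 J/K.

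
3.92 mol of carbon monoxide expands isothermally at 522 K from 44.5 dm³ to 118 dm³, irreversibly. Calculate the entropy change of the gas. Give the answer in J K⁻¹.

Entropy is a state function, so ΔS_gas depends only on the end states.
For an isothermal ideal gas ΔS_gas = nR ln(V₂/V₁) = 3.92 × 8.314 × ln(118/44.5) = 31.8 J/K.

ΔS_gas = 31.8 J/K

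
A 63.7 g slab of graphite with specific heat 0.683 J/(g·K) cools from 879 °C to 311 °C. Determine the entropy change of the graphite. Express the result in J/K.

In kelvin: T₁ = 1152.15 K, T₂ = 584.15 K. ΔS = ∫dQ_rev/T = m c ln(T₂/T₁) = 63.7 × 0.683 × ln(584.15/1152.15) = -29.6 J/K.

ΔS = -29.6 J/K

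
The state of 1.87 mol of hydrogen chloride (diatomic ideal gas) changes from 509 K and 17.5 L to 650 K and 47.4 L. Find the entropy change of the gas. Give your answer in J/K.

Entropy is a state function: ΔS = nC_V ln(T₂/T₁) + nR ln(V₂/V₁), with C_V = 5R/2 = 20.79 J mol⁻¹ K⁻¹ for a diatomic ideal gas.
ΔS = 1.87 × [20.79 × ln(650/509) + 8.314 × ln(47.4/17.5)] = 25 J/K.

ΔS = 25 J/K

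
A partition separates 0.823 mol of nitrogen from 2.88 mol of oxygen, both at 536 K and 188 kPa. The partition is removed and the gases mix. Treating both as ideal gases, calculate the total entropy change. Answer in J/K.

ΔS_mix = 16.3 J/K

Mole fractions: x_A = 0.823/3.7 = 0.222, x_B = 0.778.
ΔS_mix = −R(n_A ln x_A + n_B ln x_B) = −8.314 × (0.823 ln 0.222 + 2.88 ln 0.778) = 16.3 J/K.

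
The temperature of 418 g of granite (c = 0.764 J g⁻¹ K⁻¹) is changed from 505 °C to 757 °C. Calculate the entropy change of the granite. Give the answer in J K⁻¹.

ΔS = 89.6 J/K

In kelvin: T₁ = 778.15 K, T₂ = 1030.15 K. ΔS = ∫dQ_rev/T = m c ln(T₂/T₁) = 418 × 0.764 × ln(1030.15/778.15) = 89.6 J/K.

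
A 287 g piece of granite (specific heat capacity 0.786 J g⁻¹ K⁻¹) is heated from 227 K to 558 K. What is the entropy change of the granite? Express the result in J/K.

ΔS = ∫dQ_rev/T = m c ln(T₂/T₁) = 287 × 0.786 × ln(558/227) = 203 J/K.

ΔS = 203 J/K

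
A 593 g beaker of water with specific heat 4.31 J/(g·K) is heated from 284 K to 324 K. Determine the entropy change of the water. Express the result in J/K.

ΔS = ∫dQ_rev/T = m c ln(T₂/T₁) = 593 × 4.31 × ln(324/284) = 337 J/K.

ΔS = 337 J/K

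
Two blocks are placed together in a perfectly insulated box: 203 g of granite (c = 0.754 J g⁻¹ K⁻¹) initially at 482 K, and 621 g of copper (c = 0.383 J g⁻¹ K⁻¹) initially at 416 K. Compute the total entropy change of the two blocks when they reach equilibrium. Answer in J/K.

ΔS_total = 1.02 J/K

Energy balance: T_f = (m₁c₁T₁ + m₂c₂T₂)/(m₁c₁ + m₂c₂) = 441.84 K.
ΔS₁ = m₁c₁ ln(T_f/T₁) = 153.062 × ln(441.84/482) = -13.31 J/K.
ΔS₂ = m₂c₂ ln(T_f/T₂) = 237.843 × ln(441.84/416) = 14.33 J/K.
ΔS_total = -13.31 + 14.33 = 1.02 J/K.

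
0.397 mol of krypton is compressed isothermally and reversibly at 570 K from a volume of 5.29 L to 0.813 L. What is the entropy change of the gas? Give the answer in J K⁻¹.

For an isothermal ideal gas ΔS_gas = nR ln(V₂/V₁) = 0.397 × 8.314 × ln(0.813/5.29) = -6.18 J/K.

ΔS_gas = -6.18 J/K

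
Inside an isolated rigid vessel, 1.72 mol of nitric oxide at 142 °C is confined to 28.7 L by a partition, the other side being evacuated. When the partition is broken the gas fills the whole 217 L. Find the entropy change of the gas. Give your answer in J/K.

No heat is exchanged and no work is done, so the ideal-gas temperature stays constant.
Entropy is a state function; using a reversible isothermal path, ΔS_gas = nR ln(V₂/V₁) = 1.72 × 8.314 × ln(217/28.7) = 28.9 J/K.

ΔS_gas = 28.9 J/K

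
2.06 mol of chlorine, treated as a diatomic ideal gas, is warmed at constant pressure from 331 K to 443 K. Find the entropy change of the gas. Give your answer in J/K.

ΔS = 17.5 J/K

At constant pressure, ΔS = nC_p ln(T₂/T₁) with C_p = 7R/2 = 29.1 J mol⁻¹ K⁻¹.
ΔS = 2.06 × 29.1 × ln(443/331) = 17.5 J/K.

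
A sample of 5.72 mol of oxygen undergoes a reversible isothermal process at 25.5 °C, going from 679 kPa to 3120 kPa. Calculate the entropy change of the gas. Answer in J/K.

ΔS_gas = -72.5 J/K

For an isothermal ideal gas ΔS_gas = nR ln(P₁/P₂) = 5.72 × 8.314 × ln(679/3120) = -72.5 J/K.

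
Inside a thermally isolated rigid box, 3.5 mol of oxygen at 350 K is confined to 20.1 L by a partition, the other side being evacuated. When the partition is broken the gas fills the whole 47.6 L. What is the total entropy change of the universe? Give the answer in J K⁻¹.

For an ideal gas in free expansion Q = 0 and W = 0, so T is unchanged.
Entropy is a state function; using a reversible isothermal path, ΔS_gas = nR ln(V₂/V₁) = 3.5 × 8.314 × ln(47.6/20.1) = 25.1 J/K.
The insulated surroundings exchange no heat, so ΔS_surr = 0 and ΔS_universe = ΔS_gas.

ΔS_universe = 25.1 J/K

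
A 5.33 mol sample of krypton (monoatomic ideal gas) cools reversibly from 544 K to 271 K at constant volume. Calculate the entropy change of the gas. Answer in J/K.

At constant volume, ΔS = nC_V ln(T₂/T₁) with C_V = 3R/2 = 12.47 J mol⁻¹ K⁻¹.
ΔS = 5.33 × 12.47 × ln(271/544) = -46.3 J/K.

ΔS = -46.3 J/K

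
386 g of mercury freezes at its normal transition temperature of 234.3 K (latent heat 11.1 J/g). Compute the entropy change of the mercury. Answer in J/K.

Heat released by the substance: Q = −mL = −386 × 11.1 = −4284.6 J.
At constant T, ΔS = Q_rev/T = −4284.6 / 234.3 = -18.3 J/K.

ΔS = -18.3 J/K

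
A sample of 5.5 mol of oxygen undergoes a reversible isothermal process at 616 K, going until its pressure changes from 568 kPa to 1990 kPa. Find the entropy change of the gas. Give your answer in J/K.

ΔS_gas = -57.3 J/K

For an isothermal ideal gas ΔS_gas = nR ln(P₁/P₂) = 5.5 × 8.314 × ln(568/1990) = -57.3 J/K.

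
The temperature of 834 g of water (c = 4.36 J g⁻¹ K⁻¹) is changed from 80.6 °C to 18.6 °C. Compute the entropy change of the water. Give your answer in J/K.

In kelvin: T₁ = 353.75 K, T₂ = 291.75 K. ΔS = ∫dQ_rev/T = m c ln(T₂/T₁) = 834 × 4.36 × ln(291.75/353.75) = -701 J/K.

ΔS = -701 J/K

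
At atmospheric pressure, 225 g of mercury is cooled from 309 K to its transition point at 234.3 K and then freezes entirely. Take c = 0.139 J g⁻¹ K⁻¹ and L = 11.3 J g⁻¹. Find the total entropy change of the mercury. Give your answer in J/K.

ΔS = -19.5 J/K

Cooling step: ΔS₁ = m c ln(T_tr/T_i) = 225 × 0.139 × ln(234.3/309) = -8.655 J/K.
Phase change: ΔS₂ = −mL/T_tr = −225 × 11.3 / 234.3 = -10.85 J/K.
ΔS_total = (-8.655) + (-10.85) = -19.5 J/K.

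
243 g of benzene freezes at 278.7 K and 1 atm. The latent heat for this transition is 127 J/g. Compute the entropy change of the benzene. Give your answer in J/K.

ΔS = -111 J/K

Heat released by the substance: Q = −mL = −243 × 127 = −30861 J.
At constant T, ΔS = Q_rev/T = −30861 / 278.7 = -111 J/K.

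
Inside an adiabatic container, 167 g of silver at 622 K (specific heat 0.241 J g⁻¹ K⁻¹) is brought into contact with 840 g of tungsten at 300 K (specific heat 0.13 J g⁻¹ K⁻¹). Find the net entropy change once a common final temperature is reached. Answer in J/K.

Energy balance: T_f = (m₁c₁T₁ + m₂c₂T₂)/(m₁c₁ + m₂c₂) = 386.72 K.
ΔS₁ = m₁c₁ ln(T_f/T₁) = 40.247 × ln(386.72/622) = -19.13 J/K.
ΔS₂ = m₂c₂ ln(T_f/T₂) = 109.2 × ln(386.72/300) = 27.73 J/K.
ΔS_total = -19.13 + 27.73 = 8.6 J/K.

ΔS_total = 8.6 J/K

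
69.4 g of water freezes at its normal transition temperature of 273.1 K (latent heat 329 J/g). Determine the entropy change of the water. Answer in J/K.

ΔS = -83.6 J/K

Heat released by the substance: Q = −mL = −69.4 × 329 = −22832.6 J.
At constant T, ΔS = Q_rev/T = −22832.6 / 273.1 = -83.6 J/K.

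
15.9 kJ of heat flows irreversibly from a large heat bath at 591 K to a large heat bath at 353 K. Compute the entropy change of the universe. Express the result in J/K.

ΔS_hot = −Q/T_H = −15900/591 = -26.9 J/K and ΔS_cold = +Q/T_C = 15900/353 = 45.04 J/K.
ΔS_total = -26.9 + 45.04 = 18.1 J/K, positive as the second law requires.

ΔS_total = 18.1 J/K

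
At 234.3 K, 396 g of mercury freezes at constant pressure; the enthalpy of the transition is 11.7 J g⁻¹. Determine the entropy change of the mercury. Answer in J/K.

Heat released by the substance: Q = −mL = −396 × 11.7 = −4633.2 J.
At constant T, ΔS = Q_rev/T = −4633.2 / 234.3 = -19.8 J/K.

ΔS = -19.8 J/K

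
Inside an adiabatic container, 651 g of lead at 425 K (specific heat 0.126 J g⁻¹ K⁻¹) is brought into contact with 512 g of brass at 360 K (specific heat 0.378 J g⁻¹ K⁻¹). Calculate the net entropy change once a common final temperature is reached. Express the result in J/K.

Energy balance: T_f = (m₁c₁T₁ + m₂c₂T₂)/(m₁c₁ + m₂c₂) = 379.35 K.
ΔS₁ = m₁c₁ ln(T_f/T₁) = 82.026 × ln(379.35/425) = -9.3209 J/K.
ΔS₂ = m₂c₂ ln(T_f/T₂) = 193.536 × ln(379.35/360) = 10.132 J/K.
ΔS_total = -9.3209 + 10.132 = 0.811 J/K.

ΔS_total = 0.811 J/K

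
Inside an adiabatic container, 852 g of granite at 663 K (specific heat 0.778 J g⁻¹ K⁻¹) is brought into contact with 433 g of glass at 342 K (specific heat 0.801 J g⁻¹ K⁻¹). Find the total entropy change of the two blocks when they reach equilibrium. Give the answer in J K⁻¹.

Energy balance: T_f = (m₁c₁T₁ + m₂c₂T₂)/(m₁c₁ + m₂c₂) = 552.73 K.
ΔS₁ = m₁c₁ ln(T_f/T₁) = 662.856 × ln(552.73/663) = -120.6 J/K.
ΔS₂ = m₂c₂ ln(T_f/T₂) = 346.833 × ln(552.73/342) = 166.5 J/K.
ΔS_total = -120.6 + 166.5 = 45.9 J/K.

ΔS_total = 45.9 J/K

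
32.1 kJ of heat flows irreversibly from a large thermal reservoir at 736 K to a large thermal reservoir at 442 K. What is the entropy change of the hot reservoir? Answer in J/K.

The hot reservoir loses heat Q, so ΔS_hot = −Q/T_H = −32100/736 = -43.6 J/K.

ΔS_hot = -43.6 J/K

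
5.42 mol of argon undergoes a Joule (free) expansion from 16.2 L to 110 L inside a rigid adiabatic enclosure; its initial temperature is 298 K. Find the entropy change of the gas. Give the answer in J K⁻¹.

ΔS_gas = 86.3 J/K

For an ideal gas in free expansion Q = 0 and W = 0, so T is unchanged.
Entropy is a state function; using a reversible isothermal path, ΔS_gas = nR ln(V₂/V₁) = 5.42 × 8.314 × ln(110/16.2) = 86.3 J/K.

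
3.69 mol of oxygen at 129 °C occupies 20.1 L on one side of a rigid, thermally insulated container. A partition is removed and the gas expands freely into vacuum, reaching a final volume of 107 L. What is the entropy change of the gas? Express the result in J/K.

For an ideal gas in free expansion Q = 0 and W = 0, so T is unchanged.
Entropy is a state function; using a reversible isothermal path, ΔS_gas = nR ln(V₂/V₁) = 3.69 × 8.314 × ln(107/20.1) = 51.3 J/K.

ΔS_gas = 51.3 J/K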